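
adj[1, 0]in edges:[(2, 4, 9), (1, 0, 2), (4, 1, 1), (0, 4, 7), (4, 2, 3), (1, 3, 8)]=2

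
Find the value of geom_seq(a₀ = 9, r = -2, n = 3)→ [9, -18, 36]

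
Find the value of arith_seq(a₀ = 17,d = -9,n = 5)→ a_0 = 17 + 0*-9 = 17
a_1 = 17 + 1*-9 = 8
a_2 = 17 + 2*-9 = -1
...
= [17, 8, -1, -10, -19]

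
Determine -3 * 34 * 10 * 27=-27540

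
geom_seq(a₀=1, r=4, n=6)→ a_0 = 1*4^0 = 1
a_1 = 1*4^1 = 4
a_2 = 1*4^2 = 16
...
= [1, 4, 16, 64, 256, 1024]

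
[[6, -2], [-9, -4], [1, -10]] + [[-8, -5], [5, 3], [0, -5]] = [[-2, -7], [-4, -1], [1, -15]]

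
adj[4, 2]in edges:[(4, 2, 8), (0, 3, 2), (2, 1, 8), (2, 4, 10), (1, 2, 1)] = 8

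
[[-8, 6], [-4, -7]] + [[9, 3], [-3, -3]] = [[1, 9], [-7, -10]]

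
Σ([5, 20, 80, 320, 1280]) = 5 + 20 + 80 + 320 + 1280
= 1705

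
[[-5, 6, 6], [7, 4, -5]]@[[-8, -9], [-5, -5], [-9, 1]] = [[-44, 21], [-31, -88]]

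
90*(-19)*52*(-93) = 8269560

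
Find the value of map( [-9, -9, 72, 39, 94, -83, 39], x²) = (-9)²=81, (-9)²=81, (72)²=5184, (39)²=1521, (94)²=8836, (-83)²=6889, (39)²=1521
= [81, 81, 5184, 1521, 8836, 6889, 1521]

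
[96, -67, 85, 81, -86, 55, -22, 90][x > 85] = [96, 90]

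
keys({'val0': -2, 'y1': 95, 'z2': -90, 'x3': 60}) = ['val0', 'y1', 'z2', 'x3']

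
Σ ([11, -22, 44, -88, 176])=11 + -22 + 44 + -88 + 176
= 121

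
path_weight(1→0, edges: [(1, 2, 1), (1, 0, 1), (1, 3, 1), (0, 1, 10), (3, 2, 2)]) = 1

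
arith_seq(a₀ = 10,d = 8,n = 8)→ a_0 = 10 + 0*8 = 10
a_1 = 10 + 1*8 = 18
a_2 = 10 + 2*8 = 26
...
= [10, 18, 26, 34, 42, 50, 58, 66]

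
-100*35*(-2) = 7000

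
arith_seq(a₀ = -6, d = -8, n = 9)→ a_0 = -6 + 0*-8 = -6
a_1 = -6 + 1*-8 = -14
a_2 = -6 + 2*-8 = -22
...
= [-6, -14, -22, -30, -38, -46, -54, -62, -70]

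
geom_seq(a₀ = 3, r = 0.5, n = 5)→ a_0 = 3*0.5^0 = 3.0
a_1 = 3*0.5^1 = 1.5
a_2 = 3*0.5^2 = 0.75
...
= [3.0, 1.5, 0.75, 0.375, 0.1875]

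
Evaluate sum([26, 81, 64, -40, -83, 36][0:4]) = 131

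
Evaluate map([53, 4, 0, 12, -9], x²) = [2809, 16, 0, 144, 81]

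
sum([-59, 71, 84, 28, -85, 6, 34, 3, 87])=169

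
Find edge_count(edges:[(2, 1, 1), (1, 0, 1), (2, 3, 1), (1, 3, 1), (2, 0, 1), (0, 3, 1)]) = 6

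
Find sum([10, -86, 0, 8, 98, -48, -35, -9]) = 10 + (-86) + 0 + 8 + 98 + (-48) + (-35) + (-9)
= -62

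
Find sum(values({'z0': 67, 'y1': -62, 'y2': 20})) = 25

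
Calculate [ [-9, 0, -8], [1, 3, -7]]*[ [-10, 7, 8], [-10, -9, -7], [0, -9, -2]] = C[0][0] = (-9)*(-10) + (0)*(-10) + (-8)*(0) = 90
C[0][1] = (-9)*(7) + (0)*(-9) + (-8)*(-9) = 9
C[0][2] = (-9)*(8) + (0)*(-7) + (-8)*(-2) = -56
C[1][0] = (1)*(-10) + (3)*(-10) + (-7)*(0) = -40
C[1][1] = (1)*(7) + (3)*(-9) + (-7)*(-9) = 43
C[1][2] = (1)*(8) + (3)*(-7) + (-7)*(-2) = 1
= [[90, 9, -56], [-40, 43, 1]]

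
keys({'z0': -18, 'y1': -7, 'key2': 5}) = ['z0', 'y1', 'key2']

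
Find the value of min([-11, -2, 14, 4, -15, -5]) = -15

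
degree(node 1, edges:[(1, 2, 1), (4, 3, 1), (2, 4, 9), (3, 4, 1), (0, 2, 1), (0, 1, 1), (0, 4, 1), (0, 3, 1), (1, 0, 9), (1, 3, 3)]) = incident: (1,2), (0,1), (1,0), (1,3)
= 4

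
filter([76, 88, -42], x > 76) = keep x where x > 76: 76✗, 88✓, -42✗
= [88]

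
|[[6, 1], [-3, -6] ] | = -33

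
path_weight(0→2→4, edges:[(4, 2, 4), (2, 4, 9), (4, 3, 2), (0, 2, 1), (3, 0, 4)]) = 10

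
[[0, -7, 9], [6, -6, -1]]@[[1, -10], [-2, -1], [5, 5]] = [[59, 52], [13, -59]]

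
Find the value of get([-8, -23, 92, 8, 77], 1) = -23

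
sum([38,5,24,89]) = 38 + 5 + 24 + 89
= 156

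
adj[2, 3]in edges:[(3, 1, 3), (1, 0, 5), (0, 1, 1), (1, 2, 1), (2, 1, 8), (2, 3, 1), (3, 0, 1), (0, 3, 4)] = 1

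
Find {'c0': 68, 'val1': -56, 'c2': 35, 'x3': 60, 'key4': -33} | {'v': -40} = {'c0': 68, 'val1': -56, 'c2': 35, 'x3': 60, 'key4': -33, 'v': -40}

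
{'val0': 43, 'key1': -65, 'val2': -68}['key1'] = -65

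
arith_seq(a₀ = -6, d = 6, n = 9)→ [-6, 0, 6, 12, 18, 24, 30, 36, 42]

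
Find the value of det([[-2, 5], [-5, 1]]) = 23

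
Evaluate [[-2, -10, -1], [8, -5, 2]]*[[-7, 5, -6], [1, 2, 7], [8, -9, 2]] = [[-4, -21, -60], [-45, 12, -79]]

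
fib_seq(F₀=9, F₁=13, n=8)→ [9, 13, 22, 35, 57, 92, 149, 241]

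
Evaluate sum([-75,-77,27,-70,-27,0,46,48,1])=(-75) + (-77) + 27 + (-70) + (-27) + 0 + 46 + 48 + 1
= -127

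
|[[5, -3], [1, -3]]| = (5)*(-3) - (-3)*(1)
= -12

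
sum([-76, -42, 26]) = -92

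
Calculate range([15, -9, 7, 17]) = 26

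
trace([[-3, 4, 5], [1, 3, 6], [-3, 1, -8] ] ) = diagonal: (-3) + 3 + (-8)
= -8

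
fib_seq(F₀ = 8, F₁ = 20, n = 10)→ F_2 = F_1 + F_0 = 28
F_3 = F_2 + F_1 = 48
F_4 = F_3 + F_2 = 76
...
= [8, 20, 28, 48, 76, 124, 200, 324, 524, 848]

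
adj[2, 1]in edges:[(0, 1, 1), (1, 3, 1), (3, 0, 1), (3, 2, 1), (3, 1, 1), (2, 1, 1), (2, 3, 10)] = 1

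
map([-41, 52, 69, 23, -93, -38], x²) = (-41)²=1681, (52)²=2704, (69)²=4761, (23)²=529, (-93)²=8649, (-38)²=1444
= [1681, 2704, 4761, 529, 8649, 1444]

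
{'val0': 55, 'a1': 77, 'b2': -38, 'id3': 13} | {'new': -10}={'val0': 55, 'a1': 77, 'b2': -38, 'id3': 13, 'new': -10}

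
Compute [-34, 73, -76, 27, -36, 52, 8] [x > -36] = keep x where x > -36: -34✓, 73✓, -76✗, 27✓, -36✗, 52✓, 8✓
= [-34, 73, 27, 52, 8]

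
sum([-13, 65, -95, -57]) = -100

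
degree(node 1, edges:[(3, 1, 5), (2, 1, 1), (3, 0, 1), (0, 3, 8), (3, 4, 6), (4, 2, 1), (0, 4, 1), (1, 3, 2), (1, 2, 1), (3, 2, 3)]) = incident: (3,1), (2,1), (1,3), (1,2)
= 4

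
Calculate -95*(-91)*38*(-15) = -4927650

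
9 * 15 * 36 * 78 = 379080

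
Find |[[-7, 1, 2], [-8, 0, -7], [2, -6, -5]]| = 336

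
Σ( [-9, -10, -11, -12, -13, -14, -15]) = -84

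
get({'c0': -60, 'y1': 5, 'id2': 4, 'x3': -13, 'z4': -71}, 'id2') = 4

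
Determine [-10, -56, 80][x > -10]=[80]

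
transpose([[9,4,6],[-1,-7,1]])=[[9, -1], [4, -7], [6, 1]]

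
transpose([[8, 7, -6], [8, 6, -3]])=[[8, 8], [7, 6], [-6, -3]]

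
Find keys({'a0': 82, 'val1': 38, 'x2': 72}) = ['a0', 'val1', 'x2']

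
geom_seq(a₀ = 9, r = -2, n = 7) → a_0 = 9*(-2)^0 = 9
a_1 = 9*(-2)^1 = -18
a_2 = 9*(-2)^2 = 36
...
= [9, -18, 36, -72, 144, -288, 576]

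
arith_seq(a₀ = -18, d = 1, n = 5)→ a_0 = -18 + 0*1 = -18
a_1 = -18 + 1*1 = -17
a_2 = -18 + 2*1 = -16
...
= [-18, -17, -16, -15, -14]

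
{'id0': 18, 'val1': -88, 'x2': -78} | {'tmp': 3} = {'id0': 18, 'val1': -88, 'x2': -78, 'tmp': 3}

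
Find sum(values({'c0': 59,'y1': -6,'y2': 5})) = 59 + (-6) + 5
= 58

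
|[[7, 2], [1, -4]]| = (7)*(-4) - (2)*(1)
= -30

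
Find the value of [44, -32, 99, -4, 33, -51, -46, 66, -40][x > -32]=keep x where x > -32: 44✓, -32✗, 99✓, -4✓, 33✓, -51✗, -46✗, 66✓, -40✗
= [44, 99, -4, 33, 66]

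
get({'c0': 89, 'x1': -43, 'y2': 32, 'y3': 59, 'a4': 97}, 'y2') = 32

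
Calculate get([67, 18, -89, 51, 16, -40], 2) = -89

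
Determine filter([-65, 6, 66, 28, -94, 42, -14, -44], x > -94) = keep x where x > -94: -65✓, 6✓, 66✓, 28✓, -94✗, 42✓, -14✓, -44✓
= [-65, 6, 66, 28, 42, -14, -44]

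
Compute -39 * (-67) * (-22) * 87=-5001282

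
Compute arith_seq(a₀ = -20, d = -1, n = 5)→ [-20, -21, -22, -23, -24]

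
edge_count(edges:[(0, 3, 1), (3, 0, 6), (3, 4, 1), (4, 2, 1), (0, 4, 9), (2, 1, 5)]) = 6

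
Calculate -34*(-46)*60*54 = 5067360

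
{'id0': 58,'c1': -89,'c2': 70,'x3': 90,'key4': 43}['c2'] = 70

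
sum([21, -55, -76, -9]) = 21 + (-55) + (-76) + (-9)
= -119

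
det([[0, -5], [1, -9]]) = 5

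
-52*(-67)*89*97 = 30077372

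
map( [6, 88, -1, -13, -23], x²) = [36, 7744, 1, 169, 529]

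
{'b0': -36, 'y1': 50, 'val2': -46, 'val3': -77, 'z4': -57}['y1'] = 50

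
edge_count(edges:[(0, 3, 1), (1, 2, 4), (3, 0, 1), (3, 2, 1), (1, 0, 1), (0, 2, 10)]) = 6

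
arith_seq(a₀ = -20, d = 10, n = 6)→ [-20, -10, 0, 10, 20, 30]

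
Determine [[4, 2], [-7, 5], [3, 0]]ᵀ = [[4, -7, 3], [2, 5, 0]]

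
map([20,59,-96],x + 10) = 20+10=30, 59+10=69, -96+10=-86
= [30, 69, -86]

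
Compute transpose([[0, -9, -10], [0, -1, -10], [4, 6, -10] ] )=[[0, 0, 4], [-9, -1, 6], [-10, -10, -10]]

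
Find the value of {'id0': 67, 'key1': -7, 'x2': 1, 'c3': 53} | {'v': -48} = {'id0': 67, 'key1': -7, 'x2': 1, 'c3': 53, 'v': -48}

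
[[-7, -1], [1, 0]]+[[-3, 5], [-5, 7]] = [[-10, 4], [-4, 7]]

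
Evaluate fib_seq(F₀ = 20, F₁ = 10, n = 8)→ [20, 10, 30, 40, 70, 110, 180, 290]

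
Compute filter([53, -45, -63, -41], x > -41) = [53]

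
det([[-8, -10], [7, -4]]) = (-8)*(-4) - (-10)*(7)
= 102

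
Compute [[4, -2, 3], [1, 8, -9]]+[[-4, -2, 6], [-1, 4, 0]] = [[0, -4, 9], [0, 12, -9]]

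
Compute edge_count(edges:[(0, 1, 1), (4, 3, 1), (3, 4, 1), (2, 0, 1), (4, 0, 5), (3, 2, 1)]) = 6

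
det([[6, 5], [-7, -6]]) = (6)*(-6) - (5)*(-7)
= -1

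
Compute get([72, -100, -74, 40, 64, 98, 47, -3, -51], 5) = 98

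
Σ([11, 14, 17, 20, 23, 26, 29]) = 140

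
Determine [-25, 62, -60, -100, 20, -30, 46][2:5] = [-60, -100, 20]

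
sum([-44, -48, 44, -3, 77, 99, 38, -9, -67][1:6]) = 169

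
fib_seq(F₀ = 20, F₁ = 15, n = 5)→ [20, 15, 35, 50, 85]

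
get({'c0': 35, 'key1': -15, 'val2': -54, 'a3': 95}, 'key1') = -15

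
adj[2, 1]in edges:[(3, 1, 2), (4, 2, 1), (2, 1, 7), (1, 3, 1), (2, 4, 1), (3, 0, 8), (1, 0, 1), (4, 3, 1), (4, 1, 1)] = 7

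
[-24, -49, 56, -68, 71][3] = -68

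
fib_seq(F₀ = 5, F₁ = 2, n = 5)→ F_2 = F_1 + F_0 = 7
F_3 = F_2 + F_1 = 9
F_4 = F_3 + F_2 = 16
= [5, 2, 7, 9, 16]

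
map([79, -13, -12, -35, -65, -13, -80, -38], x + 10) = [89, -3, -2, -25, -55, -3, -70, -28]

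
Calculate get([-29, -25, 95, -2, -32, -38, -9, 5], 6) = -9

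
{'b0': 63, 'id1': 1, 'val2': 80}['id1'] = 1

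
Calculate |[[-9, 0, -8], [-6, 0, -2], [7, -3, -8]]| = (1)*(-9)*det([[0, -2], [-3, -8]]) + (-1)*(0)*det([[-6, -2], [7, -8]]) + (1)*(-8)*det([[-6, 0], [7, -3]])
= 54 + 0 + -144
= -90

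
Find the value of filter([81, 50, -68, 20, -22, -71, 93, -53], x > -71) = [81, 50, -68, 20, -22, 93, -53]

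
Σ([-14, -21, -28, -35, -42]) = -140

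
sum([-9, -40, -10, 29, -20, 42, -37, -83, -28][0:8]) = -128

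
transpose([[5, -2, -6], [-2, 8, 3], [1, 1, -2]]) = [[5, -2, 1], [-2, 8, 1], [-6, 3, -2]]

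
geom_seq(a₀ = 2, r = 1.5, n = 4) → [2.0, 3.0, 4.5, 6.75]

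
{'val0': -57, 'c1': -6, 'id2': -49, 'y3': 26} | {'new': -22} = {'val0': -57, 'c1': -6, 'id2': -49, 'y3': 26, 'new': -22}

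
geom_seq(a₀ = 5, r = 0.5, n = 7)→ a_0 = 5*0.5^0 = 5.0
a_1 = 5*0.5^1 = 2.5
a_2 = 5*0.5^2 = 1.25
...
= [5.0, 2.5, 1.25, 0.625, 0.3125, 0.15625, 0.078125]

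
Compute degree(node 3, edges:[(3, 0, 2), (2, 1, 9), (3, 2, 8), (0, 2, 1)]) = incident: (3,0), (3,2)
= 2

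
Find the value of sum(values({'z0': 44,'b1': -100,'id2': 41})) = -15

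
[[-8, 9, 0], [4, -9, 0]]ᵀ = [[-8, 4], [9, -9], [0, 0]]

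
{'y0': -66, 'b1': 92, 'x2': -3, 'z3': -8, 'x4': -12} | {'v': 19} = {'y0': -66, 'b1': 92, 'x2': -3, 'z3': -8, 'x4': -12, 'v': 19}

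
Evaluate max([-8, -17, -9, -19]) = -8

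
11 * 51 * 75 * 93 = 3912975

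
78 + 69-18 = 129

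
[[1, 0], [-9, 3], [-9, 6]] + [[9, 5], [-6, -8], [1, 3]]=[[10, 5], [-15, -5], [-8, 9]]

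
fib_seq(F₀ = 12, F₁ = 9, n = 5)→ F_2 = F_1 + F_0 = 21
F_3 = F_2 + F_1 = 30
F_4 = F_3 + F_2 = 51
= [12, 9, 21, 30, 51]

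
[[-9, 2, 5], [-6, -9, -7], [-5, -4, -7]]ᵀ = [[-9, -6, -5], [2, -9, -4], [5, -7, -7]]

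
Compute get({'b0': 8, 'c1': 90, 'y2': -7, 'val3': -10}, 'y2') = -7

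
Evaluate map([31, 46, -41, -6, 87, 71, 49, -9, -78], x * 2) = 31*2=62, 46*2=92, -41*2=-82, -6*2=-12, 87*2=174, 71*2=142, 49*2=98, -9*2=-18, -78*2=-156
= [62, 92, -82, -12, 174, 142, 98, -18, -156]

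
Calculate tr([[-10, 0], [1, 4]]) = diagonal: (-10) + 4
= -6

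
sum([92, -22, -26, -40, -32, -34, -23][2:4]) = -66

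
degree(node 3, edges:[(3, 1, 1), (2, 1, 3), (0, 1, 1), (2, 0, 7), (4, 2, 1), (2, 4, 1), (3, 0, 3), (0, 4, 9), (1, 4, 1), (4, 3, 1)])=incident: (3,1), (3,0), (4,3)
= 3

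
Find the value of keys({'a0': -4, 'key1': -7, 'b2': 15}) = ['a0', 'key1', 'b2']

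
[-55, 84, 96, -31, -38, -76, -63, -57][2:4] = [96, -31]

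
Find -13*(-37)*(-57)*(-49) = 1343433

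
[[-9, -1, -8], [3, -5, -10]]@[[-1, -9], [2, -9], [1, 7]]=[[-1, 34], [-23, -52]]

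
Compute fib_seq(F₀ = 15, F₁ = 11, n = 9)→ F_2 = F_1 + F_0 = 26
F_3 = F_2 + F_1 = 37
F_4 = F_3 + F_2 = 63
...
= [15, 11, 26, 37, 63, 100, 163, 263, 426]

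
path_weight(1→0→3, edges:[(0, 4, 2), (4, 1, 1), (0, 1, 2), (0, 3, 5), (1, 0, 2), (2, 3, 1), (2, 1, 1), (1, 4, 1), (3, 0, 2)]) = w(1→0)=2 + w(0→3)=5
= 7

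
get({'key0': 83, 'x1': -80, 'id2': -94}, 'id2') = -94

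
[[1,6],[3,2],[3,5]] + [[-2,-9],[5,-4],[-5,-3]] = [[-1, -3], [8, -2], [-2, 2]]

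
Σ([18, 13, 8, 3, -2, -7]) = 18 + 13 + 8 + 3 + (-2) + (-7)
= 33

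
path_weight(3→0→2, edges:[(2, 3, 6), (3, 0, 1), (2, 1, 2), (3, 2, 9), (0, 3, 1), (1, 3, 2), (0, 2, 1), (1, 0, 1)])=2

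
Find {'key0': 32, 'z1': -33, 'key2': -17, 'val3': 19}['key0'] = 32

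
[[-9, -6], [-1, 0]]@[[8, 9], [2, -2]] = [[-84, -69], [-8, -9]]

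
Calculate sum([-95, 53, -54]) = (-95) + 53 + (-54)
= -96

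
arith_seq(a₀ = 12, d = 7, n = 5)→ a_0 = 12 + 0*7 = 12
a_1 = 12 + 1*7 = 19
a_2 = 12 + 2*7 = 26
...
= [12, 19, 26, 33, 40]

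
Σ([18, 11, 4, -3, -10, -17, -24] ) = 18 + 11 + 4 + (-3) + (-10) + (-17) + (-24)
= -21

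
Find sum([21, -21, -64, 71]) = 21 + (-21) + (-64) + 71
= 7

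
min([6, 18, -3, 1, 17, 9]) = -3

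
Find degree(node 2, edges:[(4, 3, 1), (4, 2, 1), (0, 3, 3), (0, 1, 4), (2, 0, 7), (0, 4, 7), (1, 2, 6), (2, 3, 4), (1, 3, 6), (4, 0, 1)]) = incident: (4,2), (2,0), (1,2), (2,3)
= 4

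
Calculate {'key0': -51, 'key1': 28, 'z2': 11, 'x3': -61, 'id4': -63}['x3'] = -61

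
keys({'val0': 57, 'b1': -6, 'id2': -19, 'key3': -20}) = ['val0', 'b1', 'id2', 'key3']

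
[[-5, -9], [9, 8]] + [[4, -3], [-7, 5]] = [[-1, -12], [2, 13]]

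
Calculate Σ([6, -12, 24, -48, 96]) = 6 + -12 + 24 + -48 + 96
= 66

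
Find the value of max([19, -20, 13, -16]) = 19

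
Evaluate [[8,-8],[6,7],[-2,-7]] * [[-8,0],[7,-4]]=C[0][0] = (8)*(-8) + (-8)*(7) = -120
C[0][1] = (8)*(0) + (-8)*(-4) = 32
C[1][0] = (6)*(-8) + (7)*(7) = 1
C[1][1] = (6)*(0) + (7)*(-4) = -28
C[2][0] = (-2)*(-8) + (-7)*(7) = -33
C[2][1] = (-2)*(0) + (-7)*(-4) = 28
= [[-120, 32], [1, -28], [-33, 28]]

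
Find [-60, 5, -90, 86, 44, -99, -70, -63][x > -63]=keep x where x > -63: -60✓, 5✓, -90✗, 86✓, 44✓, -99✗, -70✗, -63✗
= [-60, 5, 86, 44]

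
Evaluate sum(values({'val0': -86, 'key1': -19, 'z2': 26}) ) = (-86) + (-19) + 26
= -79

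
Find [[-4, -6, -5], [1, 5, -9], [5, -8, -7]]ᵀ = [[-4, 1, 5], [-6, 5, -8], [-5, -9, -7]]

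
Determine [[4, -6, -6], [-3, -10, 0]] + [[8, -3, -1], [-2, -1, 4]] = [[12, -9, -7], [-5, -11, 4]]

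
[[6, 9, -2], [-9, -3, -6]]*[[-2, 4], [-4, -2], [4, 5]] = C[0][0] = (6)*(-2) + (9)*(-4) + (-2)*(4) = -56
C[0][1] = (6)*(4) + (9)*(-2) + (-2)*(5) = -4
C[1][0] = (-9)*(-2) + (-3)*(-4) + (-6)*(4) = 6
C[1][1] = (-9)*(4) + (-3)*(-2) + (-6)*(5) = -60
= [[-56, -4], [6, -60]]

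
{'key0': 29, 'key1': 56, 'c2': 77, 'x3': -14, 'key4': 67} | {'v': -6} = {'key0': 29, 'key1': 56, 'c2': 77, 'x3': -14, 'key4': 67, 'v': -6}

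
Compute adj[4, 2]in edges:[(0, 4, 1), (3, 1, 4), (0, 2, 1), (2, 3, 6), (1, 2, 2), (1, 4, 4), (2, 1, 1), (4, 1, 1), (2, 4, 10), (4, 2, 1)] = 1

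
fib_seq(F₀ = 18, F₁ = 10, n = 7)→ [18, 10, 28, 38, 66, 104, 170]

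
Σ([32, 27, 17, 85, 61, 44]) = 32 + 27 + 17 + 85 + 61 + 44
= 266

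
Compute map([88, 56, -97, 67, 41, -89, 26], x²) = [7744, 3136, 9409, 4489, 1681, 7921, 676]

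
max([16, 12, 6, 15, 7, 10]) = 16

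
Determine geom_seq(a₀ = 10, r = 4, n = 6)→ [10, 40, 160, 640, 2560, 10240]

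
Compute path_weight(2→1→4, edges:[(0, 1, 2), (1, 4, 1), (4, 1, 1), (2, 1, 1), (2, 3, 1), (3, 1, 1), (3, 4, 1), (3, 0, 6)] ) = w(2→1)=1 + w(1→4)=1
= 2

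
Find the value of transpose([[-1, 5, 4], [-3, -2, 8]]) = [[-1, -3], [5, -2], [4, 8]]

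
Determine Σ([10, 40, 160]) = 210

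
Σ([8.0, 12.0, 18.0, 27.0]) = 65.0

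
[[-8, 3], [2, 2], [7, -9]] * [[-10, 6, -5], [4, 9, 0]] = C[0][0] = (-8)*(-10) + (3)*(4) = 92
C[0][1] = (-8)*(6) + (3)*(9) = -21
C[0][2] = (-8)*(-5) + (3)*(0) = 40
C[1][0] = (2)*(-10) + (2)*(4) = -12
C[1][1] = (2)*(6) + (2)*(9) = 30
C[1][2] = (2)*(-5) + (2)*(0) = -10
... (3 more cells)
= [[92, -21, 40], [-12, 30, -10], [-106, -39, -35]]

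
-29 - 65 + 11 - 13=-96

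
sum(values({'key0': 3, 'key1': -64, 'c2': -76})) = -137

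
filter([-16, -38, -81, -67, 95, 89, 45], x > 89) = [95]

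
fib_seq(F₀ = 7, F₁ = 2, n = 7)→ [7, 2, 9, 11, 20, 31, 51]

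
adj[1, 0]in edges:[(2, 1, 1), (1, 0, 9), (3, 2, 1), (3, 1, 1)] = 9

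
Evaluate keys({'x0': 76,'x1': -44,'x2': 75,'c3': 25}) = ['x0', 'x1', 'x2', 'c3']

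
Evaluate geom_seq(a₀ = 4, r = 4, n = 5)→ [4, 16, 64, 256, 1024]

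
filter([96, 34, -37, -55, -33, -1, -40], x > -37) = [96, 34, -33, -1]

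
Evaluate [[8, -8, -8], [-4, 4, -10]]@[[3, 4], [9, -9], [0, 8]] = [[-48, 40], [24, -132]]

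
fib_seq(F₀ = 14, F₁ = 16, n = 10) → [14, 16, 30, 46, 76, 122, 198, 320, 518, 838]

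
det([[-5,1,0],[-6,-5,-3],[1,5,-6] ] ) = -264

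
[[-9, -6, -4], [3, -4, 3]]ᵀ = [[-9, 3], [-6, -4], [-4, 3]]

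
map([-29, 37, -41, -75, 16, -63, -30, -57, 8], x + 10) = [-19, 47, -31, -65, 26, -53, -20, -47, 18]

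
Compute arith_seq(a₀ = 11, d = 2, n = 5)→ [11, 13, 15, 17, 19]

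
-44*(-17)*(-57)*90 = -3837240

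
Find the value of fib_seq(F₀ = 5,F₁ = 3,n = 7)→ F_2 = F_1 + F_0 = 8
F_3 = F_2 + F_1 = 11
F_4 = F_3 + F_2 = 19
...
= [5, 3, 8, 11, 19, 30, 49]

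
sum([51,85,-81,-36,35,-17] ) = 51 + 85 + (-81) + (-36) + 35 + (-17)
= 37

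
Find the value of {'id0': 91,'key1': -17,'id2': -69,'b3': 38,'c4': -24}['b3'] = 38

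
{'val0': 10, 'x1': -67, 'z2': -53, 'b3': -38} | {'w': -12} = {'val0': 10, 'x1': -67, 'z2': -53, 'b3': -38, 'w': -12}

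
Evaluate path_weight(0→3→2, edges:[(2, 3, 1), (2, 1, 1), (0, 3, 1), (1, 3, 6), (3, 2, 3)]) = 4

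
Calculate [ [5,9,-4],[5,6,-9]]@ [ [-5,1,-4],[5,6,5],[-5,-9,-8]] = [[40, 95, 57], [50, 122, 82]]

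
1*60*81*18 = 87480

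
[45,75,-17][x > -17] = keep x where x > -17: 45✓, 75✓, -17✗
= [45, 75]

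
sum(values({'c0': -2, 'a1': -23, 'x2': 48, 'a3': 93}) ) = (-2) + (-23) + 48 + 93
= 116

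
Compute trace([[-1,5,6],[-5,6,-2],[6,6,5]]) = diagonal: (-1) + 6 + 5
= 10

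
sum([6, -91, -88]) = 6 + (-91) + (-88)
= -173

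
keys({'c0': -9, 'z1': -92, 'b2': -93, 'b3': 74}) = ['c0', 'z1', 'b2', 'b3']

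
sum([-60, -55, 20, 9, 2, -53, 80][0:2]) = slice → [-60, -55]
(-60) + (-55)
= -115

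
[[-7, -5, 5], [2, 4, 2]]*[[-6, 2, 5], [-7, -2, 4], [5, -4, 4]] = C[0][0] = (-7)*(-6) + (-5)*(-7) + (5)*(5) = 102
C[0][1] = (-7)*(2) + (-5)*(-2) + (5)*(-4) = -24
C[0][2] = (-7)*(5) + (-5)*(4) + (5)*(4) = -35
C[1][0] = (2)*(-6) + (4)*(-7) + (2)*(5) = -30
C[1][1] = (2)*(2) + (4)*(-2) + (2)*(-4) = -12
C[1][2] = (2)*(5) + (4)*(4) + (2)*(4) = 34
= [[102, -24, -35], [-30, -12, 34]]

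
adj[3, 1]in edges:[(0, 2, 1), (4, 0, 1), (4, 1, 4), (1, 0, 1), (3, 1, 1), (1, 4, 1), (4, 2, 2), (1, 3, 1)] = 1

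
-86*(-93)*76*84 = 51059232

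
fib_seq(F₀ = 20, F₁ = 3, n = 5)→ [20, 3, 23, 26, 49]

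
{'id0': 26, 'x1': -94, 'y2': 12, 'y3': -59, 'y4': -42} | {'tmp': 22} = {'id0': 26, 'x1': -94, 'y2': 12, 'y3': -59, 'y4': -42, 'tmp': 22}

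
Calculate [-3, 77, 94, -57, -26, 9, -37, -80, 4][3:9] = [-57, -26, 9, -37, -80, 4]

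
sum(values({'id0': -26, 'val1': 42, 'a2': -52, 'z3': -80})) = -116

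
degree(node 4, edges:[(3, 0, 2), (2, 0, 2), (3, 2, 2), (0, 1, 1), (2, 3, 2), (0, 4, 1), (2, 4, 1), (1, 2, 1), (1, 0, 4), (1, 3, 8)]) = incident: (0,4), (2,4)
= 2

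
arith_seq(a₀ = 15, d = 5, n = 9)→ [15, 20, 25, 30, 35, 40, 45, 50, 55]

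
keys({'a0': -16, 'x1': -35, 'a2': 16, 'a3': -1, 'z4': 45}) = ['a0', 'x1', 'a2', 'a3', 'z4']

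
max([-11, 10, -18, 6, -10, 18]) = 18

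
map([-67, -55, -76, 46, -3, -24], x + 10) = [-57, -45, -66, 56, 7, -14]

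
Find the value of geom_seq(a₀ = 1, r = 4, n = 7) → [1, 4, 16, 64, 256, 1024, 4096]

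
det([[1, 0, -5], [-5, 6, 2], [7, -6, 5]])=(1)*(1)*det([[6, 2], [-6, 5]]) + (-1)*(0)*det([[-5, 2], [7, 5]]) + (1)*(-5)*det([[-5, 6], [7, -6]])
= 42 + 0 + 60
= 102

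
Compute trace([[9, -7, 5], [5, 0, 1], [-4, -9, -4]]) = 5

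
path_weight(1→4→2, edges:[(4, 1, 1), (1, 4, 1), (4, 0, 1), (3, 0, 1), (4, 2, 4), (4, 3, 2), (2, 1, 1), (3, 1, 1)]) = 5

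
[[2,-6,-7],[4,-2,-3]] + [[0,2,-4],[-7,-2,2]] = [[2, -4, -11], [-3, -4, -1]]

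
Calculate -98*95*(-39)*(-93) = -33767370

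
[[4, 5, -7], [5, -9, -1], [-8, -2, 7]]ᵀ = [[4, 5, -8], [5, -9, -2], [-7, -1, 7]]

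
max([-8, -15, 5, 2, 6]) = 6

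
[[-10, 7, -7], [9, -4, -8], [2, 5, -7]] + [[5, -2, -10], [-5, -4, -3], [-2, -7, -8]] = [[-5, 5, -17], [4, -8, -11], [0, -2, -15]]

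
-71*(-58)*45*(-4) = -741240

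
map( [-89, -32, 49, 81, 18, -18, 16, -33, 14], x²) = [7921, 1024, 2401, 6561, 324, 324, 256, 1089, 196]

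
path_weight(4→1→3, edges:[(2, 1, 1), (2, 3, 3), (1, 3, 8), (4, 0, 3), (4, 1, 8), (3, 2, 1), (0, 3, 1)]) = 16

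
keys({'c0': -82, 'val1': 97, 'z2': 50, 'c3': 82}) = ['c0', 'val1', 'z2', 'c3']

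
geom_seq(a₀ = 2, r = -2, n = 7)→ [2, -4, 8, -16, 32, -64, 128]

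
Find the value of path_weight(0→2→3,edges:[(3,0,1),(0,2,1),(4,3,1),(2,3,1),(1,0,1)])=w(0→2)=1 + w(2→3)=1
= 2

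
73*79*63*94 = 34152174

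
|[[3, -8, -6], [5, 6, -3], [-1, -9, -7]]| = -277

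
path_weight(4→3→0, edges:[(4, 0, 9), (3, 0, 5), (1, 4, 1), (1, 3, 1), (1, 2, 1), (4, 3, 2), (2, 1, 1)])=w(4→3)=2 + w(3→0)=5
= 7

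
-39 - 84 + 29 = -94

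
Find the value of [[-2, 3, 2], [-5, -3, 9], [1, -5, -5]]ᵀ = [[-2, -5, 1], [3, -3, -5], [2, 9, -5]]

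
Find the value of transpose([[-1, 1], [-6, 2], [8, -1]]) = [[-1, -6, 8], [1, 2, -1]]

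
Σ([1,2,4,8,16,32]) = 1 + 2 + 4 + 8 + 16 + 32
= 63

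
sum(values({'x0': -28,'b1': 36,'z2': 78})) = (-28) + 36 + 78
= 86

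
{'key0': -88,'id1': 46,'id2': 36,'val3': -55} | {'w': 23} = {'key0': -88, 'id1': 46, 'id2': 36, 'val3': -55, 'w': 23}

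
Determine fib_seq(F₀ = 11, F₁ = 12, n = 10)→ [11, 12, 23, 35, 58, 93, 151, 244, 395, 639]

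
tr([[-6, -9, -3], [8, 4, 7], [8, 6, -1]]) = -3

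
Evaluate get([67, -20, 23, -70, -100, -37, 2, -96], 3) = -70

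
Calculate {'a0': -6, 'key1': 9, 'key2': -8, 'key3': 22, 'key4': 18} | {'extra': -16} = {'a0': -6, 'key1': 9, 'key2': -8, 'key3': 22, 'key4': 18, 'extra': -16}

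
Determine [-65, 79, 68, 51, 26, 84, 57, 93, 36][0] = -65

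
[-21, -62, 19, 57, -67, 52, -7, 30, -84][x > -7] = [19, 57, 52, 30]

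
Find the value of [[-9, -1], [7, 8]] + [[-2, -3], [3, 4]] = [[-11, -4], [10, 12]]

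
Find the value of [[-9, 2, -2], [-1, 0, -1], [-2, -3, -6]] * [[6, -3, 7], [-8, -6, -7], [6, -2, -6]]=[[-82, 19, -65], [-12, 5, -1], [-24, 36, 43]]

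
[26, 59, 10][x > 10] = keep x where x > 10: 26✓, 59✓, 10✗
= [26, 59]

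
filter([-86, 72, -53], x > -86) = [72, -53]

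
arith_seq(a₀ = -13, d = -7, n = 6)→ [-13, -20, -27, -34, -41, -48]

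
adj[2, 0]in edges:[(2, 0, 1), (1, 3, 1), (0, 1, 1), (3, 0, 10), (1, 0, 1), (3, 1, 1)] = 1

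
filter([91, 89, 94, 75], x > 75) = keep x where x > 75: 91✓, 89✓, 94✓, 75✗
= [91, 89, 94]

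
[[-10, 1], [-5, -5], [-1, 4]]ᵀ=[[-10, -5, -1], [1, -5, 4]]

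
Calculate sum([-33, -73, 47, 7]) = -52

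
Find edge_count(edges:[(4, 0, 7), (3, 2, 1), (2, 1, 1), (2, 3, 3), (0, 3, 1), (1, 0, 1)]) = 6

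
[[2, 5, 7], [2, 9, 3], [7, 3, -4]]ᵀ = [[2, 2, 7], [5, 9, 3], [7, 3, -4]]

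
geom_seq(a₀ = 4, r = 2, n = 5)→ [4, 8, 16, 32, 64]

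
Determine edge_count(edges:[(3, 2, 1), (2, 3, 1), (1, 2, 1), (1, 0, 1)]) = 4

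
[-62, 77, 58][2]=58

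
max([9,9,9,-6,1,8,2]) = 9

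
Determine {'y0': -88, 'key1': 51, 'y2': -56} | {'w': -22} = {'y0': -88, 'key1': 51, 'y2': -56, 'w': -22}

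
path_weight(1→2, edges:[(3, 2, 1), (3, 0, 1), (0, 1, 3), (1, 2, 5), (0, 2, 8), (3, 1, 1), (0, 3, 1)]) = w(1→2)=5
= 5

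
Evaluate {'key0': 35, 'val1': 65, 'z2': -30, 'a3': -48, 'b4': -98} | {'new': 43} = {'key0': 35, 'val1': 65, 'z2': -30, 'a3': -48, 'b4': -98, 'new': 43}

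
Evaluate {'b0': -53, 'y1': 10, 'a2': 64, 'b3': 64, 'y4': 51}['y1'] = 10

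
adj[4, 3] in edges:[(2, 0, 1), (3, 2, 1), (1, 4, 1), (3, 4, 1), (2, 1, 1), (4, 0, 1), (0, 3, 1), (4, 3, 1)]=1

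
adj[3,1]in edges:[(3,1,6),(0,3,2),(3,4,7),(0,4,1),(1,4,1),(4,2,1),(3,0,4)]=6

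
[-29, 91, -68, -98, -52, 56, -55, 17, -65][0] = -29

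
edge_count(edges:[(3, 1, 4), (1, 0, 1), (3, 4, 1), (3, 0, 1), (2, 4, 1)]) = 5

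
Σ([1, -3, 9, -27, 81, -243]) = 1 + -3 + 9 + -27 + 81 + -243
= -182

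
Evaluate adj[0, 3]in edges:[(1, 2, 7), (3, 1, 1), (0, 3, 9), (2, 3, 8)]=9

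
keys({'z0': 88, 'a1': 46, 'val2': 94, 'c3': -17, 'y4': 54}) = ['z0', 'a1', 'val2', 'c3', 'y4']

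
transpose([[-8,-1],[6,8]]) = [[-8, 6], [-1, 8]]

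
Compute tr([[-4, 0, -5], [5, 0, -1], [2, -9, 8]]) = 4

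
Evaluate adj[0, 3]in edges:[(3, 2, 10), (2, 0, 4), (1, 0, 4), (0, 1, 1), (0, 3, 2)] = 2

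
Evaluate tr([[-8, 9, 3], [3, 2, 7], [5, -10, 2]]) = diagonal: (-8) + 2 + 2
= -4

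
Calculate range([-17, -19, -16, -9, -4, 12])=31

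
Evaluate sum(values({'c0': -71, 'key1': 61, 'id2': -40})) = (-71) + 61 + (-40)
= -50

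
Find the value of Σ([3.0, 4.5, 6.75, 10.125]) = 3.0 + 4.5 + 6.75 + 10.125
= 24.375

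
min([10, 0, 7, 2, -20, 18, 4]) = -20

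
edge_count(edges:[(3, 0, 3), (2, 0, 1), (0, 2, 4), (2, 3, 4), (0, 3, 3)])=5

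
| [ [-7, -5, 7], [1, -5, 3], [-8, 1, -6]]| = -372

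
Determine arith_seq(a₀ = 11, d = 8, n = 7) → a_0 = 11 + 0*8 = 11
a_1 = 11 + 1*8 = 19
a_2 = 11 + 2*8 = 27
...
= [11, 19, 27, 35, 43, 51, 59]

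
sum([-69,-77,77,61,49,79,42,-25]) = (-69) + (-77) + 77 + 61 + 49 + 79 + 42 + (-25)
= 137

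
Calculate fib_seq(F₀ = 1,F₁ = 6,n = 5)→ F_2 = F_1 + F_0 = 7
F_3 = F_2 + F_1 = 13
F_4 = F_3 + F_2 = 20
= [1, 6, 7, 13, 20]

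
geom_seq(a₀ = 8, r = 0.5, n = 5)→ [8.0, 4.0, 2.0, 1.0, 0.5]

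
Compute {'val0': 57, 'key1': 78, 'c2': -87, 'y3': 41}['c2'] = -87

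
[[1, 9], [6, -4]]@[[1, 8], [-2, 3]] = [[-17, 35], [14, 36]]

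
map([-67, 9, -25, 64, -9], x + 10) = -67+10=-57, 9+10=19, -25+10=-15, 64+10=74, -9+10=1
= [-57, 19, -15, 74, 1]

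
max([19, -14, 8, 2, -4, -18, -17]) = 19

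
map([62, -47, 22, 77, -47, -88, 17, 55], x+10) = [72, -37, 32, 87, -37, -78, 27, 65]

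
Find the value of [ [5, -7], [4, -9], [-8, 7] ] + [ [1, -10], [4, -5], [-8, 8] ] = [[6, -17], [8, -14], [-16, 15]]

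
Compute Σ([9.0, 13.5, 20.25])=9.0 + 13.5 + 20.25
= 42.75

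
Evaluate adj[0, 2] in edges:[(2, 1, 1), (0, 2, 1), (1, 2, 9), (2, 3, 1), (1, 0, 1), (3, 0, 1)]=1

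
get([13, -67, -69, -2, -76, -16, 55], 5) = -16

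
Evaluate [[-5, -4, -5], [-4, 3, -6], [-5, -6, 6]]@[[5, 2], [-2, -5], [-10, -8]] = C[0][0] = (-5)*(5) + (-4)*(-2) + (-5)*(-10) = 33
C[0][1] = (-5)*(2) + (-4)*(-5) + (-5)*(-8) = 50
C[1][0] = (-4)*(5) + (3)*(-2) + (-6)*(-10) = 34
C[1][1] = (-4)*(2) + (3)*(-5) + (-6)*(-8) = 25
C[2][0] = (-5)*(5) + (-6)*(-2) + (6)*(-10) = -73
C[2][1] = (-5)*(2) + (-6)*(-5) + (6)*(-8) = -28
= [[33, 50], [34, 25], [-73, -28]]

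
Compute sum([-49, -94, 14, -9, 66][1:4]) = -89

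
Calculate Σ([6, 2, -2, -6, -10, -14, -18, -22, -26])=-90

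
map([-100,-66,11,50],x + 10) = -100+10=-90, -66+10=-56, 11+10=21, 50+10=60
= [-90, -56, 21, 60]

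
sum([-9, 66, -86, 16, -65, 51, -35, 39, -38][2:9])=-118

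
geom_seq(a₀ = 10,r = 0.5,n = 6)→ [10.0, 5.0, 2.5, 1.25, 0.625, 0.3125]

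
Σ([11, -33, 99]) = 77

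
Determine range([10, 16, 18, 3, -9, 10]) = 27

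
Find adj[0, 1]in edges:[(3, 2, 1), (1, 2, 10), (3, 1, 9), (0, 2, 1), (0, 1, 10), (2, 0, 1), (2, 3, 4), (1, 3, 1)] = 10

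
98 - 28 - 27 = 43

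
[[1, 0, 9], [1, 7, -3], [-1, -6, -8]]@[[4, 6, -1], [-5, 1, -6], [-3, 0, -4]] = [[-23, 6, -37], [-22, 13, -31], [50, -12, 69]]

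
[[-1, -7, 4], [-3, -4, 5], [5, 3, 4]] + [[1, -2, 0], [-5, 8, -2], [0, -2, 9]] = [[0, -9, 4], [-8, 4, 3], [5, 1, 13]]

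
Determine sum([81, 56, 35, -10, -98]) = 64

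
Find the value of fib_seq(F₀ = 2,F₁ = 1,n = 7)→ [2, 1, 3, 4, 7, 11, 18]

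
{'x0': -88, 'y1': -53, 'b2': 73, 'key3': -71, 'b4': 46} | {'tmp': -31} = {'x0': -88, 'y1': -53, 'b2': 73, 'key3': -71, 'b4': 46, 'tmp': -31}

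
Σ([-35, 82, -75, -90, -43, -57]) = (-35) + 82 + (-75) + (-90) + (-43) + (-57)
= -218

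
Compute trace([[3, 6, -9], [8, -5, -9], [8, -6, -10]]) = -12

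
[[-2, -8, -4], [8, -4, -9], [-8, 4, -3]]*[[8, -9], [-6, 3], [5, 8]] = C[0][0] = (-2)*(8) + (-8)*(-6) + (-4)*(5) = 12
C[0][1] = (-2)*(-9) + (-8)*(3) + (-4)*(8) = -38
C[1][0] = (8)*(8) + (-4)*(-6) + (-9)*(5) = 43
C[1][1] = (8)*(-9) + (-4)*(3) + (-9)*(8) = -156
C[2][0] = (-8)*(8) + (4)*(-6) + (-3)*(5) = -103
C[2][1] = (-8)*(-9) + (4)*(3) + (-3)*(8) = 60
= [[12, -38], [43, -156], [-103, 60]]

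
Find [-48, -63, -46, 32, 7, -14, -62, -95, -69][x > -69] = [-48, -63, -46, 32, 7, -14, -62]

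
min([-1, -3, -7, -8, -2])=-8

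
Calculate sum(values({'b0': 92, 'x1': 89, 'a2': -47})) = 134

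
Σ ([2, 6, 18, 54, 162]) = 2 + 6 + 18 + 54 + 162
= 242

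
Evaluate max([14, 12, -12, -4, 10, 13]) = 14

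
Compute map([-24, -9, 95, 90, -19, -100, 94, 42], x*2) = -24*2=-48, -9*2=-18, 95*2=190, 90*2=180, -19*2=-38, -100*2=-200, 94*2=188, 42*2=84
= [-48, -18, 190, 180, -38, -200, 188, 84]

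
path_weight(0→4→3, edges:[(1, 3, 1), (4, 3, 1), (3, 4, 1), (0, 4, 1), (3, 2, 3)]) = w(0→4)=1 + w(4→3)=1
= 2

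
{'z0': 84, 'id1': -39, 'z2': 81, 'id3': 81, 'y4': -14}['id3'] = 81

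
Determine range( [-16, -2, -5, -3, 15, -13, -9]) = 31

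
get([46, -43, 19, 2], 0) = 46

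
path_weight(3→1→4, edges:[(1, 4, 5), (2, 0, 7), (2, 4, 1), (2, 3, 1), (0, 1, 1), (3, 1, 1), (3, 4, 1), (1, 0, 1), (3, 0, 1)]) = w(3→1)=1 + w(1→4)=5
= 6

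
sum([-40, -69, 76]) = (-40) + (-69) + 76
= -33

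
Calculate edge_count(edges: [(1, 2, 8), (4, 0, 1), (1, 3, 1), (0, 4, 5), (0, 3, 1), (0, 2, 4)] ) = 6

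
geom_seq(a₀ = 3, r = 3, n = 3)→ a_0 = 3*3^0 = 3
a_1 = 3*3^1 = 9
a_2 = 3*3^2 = 27
= [3, 9, 27]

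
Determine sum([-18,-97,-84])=(-18) + (-97) + (-84)
= -199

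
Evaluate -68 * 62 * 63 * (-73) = 19389384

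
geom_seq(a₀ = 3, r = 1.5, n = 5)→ [3.0, 4.5, 6.75, 10.125, 15.1875]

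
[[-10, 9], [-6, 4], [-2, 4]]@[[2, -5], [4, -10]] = [[16, -40], [4, -10], [12, -30]]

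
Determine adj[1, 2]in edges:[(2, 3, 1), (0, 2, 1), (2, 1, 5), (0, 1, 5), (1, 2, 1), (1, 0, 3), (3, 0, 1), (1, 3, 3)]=1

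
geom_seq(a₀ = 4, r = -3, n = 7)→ a_0 = 4*(-3)^0 = 4
a_1 = 4*(-3)^1 = -12
a_2 = 4*(-3)^2 = 36
...
= [4, -12, 36, -108, 324, -972, 2916]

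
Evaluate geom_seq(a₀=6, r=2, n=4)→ [6, 12, 24, 48]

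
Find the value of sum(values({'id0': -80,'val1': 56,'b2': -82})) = (-80) + 56 + (-82)
= -106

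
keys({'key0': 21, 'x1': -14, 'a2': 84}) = ['key0', 'x1', 'a2']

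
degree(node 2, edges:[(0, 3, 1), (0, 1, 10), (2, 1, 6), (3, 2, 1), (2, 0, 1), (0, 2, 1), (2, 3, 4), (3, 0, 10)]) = 5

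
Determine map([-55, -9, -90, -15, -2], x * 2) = -55*2=-110, -9*2=-18, -90*2=-180, -15*2=-30, -2*2=-4
= [-110, -18, -180, -30, -4]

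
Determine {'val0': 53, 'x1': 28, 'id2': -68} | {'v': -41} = {'val0': 53, 'x1': 28, 'id2': -68, 'v': -41}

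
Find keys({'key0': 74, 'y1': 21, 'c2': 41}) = ['key0', 'y1', 'c2']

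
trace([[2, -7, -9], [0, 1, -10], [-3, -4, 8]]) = diagonal: 2 + 1 + 8
= 11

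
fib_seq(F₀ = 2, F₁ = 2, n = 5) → [2, 2, 4, 6, 10]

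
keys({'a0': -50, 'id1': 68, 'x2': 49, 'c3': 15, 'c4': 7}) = ['a0', 'id1', 'x2', 'c3', 'c4']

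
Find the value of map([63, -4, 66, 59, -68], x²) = (63)²=3969, (-4)²=16, (66)²=4356, (59)²=3481, (-68)²=4624
= [3969, 16, 4356, 3481, 4624]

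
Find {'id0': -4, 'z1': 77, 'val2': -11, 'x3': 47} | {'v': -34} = {'id0': -4, 'z1': 77, 'val2': -11, 'x3': 47, 'v': -34}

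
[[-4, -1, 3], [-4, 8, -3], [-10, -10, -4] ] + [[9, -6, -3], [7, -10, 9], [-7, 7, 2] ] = [[5, -7, 0], [3, -2, 6], [-17, -3, -2]]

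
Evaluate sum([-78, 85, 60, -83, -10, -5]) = -31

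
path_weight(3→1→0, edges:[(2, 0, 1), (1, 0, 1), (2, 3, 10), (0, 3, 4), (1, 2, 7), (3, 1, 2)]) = w(3→1)=2 + w(1→0)=1
= 3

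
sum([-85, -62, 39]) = -108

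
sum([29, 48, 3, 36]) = 116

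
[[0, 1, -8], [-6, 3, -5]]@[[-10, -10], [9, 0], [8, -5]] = C[0][0] = (0)*(-10) + (1)*(9) + (-8)*(8) = -55
C[0][1] = (0)*(-10) + (1)*(0) + (-8)*(-5) = 40
C[1][0] = (-6)*(-10) + (3)*(9) + (-5)*(8) = 47
C[1][1] = (-6)*(-10) + (3)*(0) + (-5)*(-5) = 85
= [[-55, 40], [47, 85]]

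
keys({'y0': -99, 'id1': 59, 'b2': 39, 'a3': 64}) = ['y0', 'id1', 'b2', 'a3']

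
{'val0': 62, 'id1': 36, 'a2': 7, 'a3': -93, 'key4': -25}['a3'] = -93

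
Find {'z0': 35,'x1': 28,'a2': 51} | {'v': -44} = {'z0': 35, 'x1': 28, 'a2': 51, 'v': -44}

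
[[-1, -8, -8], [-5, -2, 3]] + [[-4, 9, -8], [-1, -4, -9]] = [[-5, 1, -16], [-6, -6, -6]]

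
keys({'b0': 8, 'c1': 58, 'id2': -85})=['b0', 'c1', 'id2']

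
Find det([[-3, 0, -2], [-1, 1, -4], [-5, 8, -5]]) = -75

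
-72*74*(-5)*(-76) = -2024640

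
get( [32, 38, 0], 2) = 0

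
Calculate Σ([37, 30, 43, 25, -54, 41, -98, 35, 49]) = 37 + 30 + 43 + 25 + (-54) + 41 + (-98) + 35 + 49
= 108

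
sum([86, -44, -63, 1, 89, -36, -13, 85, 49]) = 86 + (-44) + (-63) + 1 + 89 + (-36) + (-13) + 85 + 49
= 154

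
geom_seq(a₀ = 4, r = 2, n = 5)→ a_0 = 4*2^0 = 4
a_1 = 4*2^1 = 8
a_2 = 4*2^2 = 16
...
= [4, 8, 16, 32, 64]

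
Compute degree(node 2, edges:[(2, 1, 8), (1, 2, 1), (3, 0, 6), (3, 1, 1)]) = incident: (2,1), (1,2)
= 2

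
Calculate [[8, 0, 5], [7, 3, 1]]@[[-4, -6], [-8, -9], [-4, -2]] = [[-52, -58], [-56, -71]]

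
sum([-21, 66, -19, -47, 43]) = 22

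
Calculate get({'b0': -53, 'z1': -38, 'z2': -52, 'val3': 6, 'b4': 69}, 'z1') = -38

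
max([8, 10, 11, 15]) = 15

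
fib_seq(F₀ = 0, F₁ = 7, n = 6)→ F_2 = F_1 + F_0 = 7
F_3 = F_2 + F_1 = 14
F_4 = F_3 + F_2 = 21
...
= [0, 7, 7, 14, 21, 35]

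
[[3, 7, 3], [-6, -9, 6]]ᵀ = [[3, -6], [7, -9], [3, 6]]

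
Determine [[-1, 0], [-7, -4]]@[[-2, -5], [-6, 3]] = [[2, 5], [38, 23]]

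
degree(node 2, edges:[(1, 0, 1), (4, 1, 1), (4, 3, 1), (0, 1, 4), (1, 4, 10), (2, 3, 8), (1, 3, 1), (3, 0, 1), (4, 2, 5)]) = 2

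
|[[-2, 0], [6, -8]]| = 16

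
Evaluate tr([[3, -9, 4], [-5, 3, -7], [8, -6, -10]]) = diagonal: 3 + 3 + (-10)
= -4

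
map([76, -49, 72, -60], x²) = (76)²=5776, (-49)²=2401, (72)²=5184, (-60)²=3600
= [5776, 2401, 5184, 3600]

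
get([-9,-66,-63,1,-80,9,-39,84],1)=-66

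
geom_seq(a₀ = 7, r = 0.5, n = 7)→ a_0 = 7*0.5^0 = 7.0
a_1 = 7*0.5^1 = 3.5
a_2 = 7*0.5^2 = 1.75
...
= [7.0, 3.5, 1.75, 0.875, 0.4375, 0.21875, 0.109375]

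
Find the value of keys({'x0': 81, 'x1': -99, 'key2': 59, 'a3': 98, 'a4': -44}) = ['x0', 'x1', 'key2', 'a3', 'a4']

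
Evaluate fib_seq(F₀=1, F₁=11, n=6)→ F_2 = F_1 + F_0 = 12
F_3 = F_2 + F_1 = 23
F_4 = F_3 + F_2 = 35
...
= [1, 11, 12, 23, 35, 58]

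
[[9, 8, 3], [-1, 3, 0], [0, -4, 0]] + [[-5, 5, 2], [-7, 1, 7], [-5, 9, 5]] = [[4, 13, 5], [-8, 4, 7], [-5, 5, 5]]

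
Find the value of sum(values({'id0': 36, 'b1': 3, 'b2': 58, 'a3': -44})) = 53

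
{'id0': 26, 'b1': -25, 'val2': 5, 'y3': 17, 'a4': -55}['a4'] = -55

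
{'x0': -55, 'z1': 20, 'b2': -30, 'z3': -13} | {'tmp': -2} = {'x0': -55, 'z1': 20, 'b2': -30, 'z3': -13, 'tmp': -2}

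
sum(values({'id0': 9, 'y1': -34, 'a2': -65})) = -90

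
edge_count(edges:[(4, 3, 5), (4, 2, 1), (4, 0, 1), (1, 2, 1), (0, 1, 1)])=5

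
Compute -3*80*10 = -2400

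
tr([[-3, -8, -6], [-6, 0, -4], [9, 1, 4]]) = 1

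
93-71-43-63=-84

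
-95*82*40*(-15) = 4674000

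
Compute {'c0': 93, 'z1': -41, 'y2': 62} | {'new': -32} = {'c0': 93, 'z1': -41, 'y2': 62, 'new': -32}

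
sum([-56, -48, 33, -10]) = -81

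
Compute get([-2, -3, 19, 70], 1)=-3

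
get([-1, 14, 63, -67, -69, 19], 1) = 14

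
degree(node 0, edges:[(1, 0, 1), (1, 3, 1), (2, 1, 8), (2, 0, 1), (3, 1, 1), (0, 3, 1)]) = incident: (1,0), (2,0), (0,3)
= 3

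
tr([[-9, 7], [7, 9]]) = diagonal: (-9) + 9
= 0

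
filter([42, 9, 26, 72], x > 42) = [72]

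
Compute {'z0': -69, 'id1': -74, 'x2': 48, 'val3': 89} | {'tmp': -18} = {'z0': -69, 'id1': -74, 'x2': 48, 'val3': 89, 'tmp': -18}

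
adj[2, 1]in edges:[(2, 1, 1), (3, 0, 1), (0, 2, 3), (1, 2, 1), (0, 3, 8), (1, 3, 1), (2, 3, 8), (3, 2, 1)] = 1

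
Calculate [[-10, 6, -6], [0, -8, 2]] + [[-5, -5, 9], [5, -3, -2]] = [[-15, 1, 3], [5, -11, 0]]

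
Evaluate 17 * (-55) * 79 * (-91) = 6721715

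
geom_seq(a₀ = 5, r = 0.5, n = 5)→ [5.0, 2.5, 1.25, 0.625, 0.3125]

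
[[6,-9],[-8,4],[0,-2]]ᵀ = [[6, -8, 0], [-9, 4, -2]]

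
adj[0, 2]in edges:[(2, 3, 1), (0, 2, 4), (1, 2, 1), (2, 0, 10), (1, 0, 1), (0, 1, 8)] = 4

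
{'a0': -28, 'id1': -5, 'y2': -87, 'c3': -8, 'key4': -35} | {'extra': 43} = {'a0': -28, 'id1': -5, 'y2': -87, 'c3': -8, 'key4': -35, 'extra': 43}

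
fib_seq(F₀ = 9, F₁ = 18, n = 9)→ [9, 18, 27, 45, 72, 117, 189, 306, 495]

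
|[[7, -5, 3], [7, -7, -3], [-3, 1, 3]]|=-108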